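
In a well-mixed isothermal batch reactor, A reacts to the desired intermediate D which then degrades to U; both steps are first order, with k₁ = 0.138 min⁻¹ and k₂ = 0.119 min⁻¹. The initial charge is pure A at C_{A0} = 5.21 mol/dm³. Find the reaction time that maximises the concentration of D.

Setting dC_D/dt = 0 gives t_opt = ln(k₂/k₁)/(k₂−k₁).
= ln(0.119/0.138)/(0.119−0.138) = ln(0.8623)/-0.01900 = -0.1481/-0.01900 = 7.80 min.

7.80 min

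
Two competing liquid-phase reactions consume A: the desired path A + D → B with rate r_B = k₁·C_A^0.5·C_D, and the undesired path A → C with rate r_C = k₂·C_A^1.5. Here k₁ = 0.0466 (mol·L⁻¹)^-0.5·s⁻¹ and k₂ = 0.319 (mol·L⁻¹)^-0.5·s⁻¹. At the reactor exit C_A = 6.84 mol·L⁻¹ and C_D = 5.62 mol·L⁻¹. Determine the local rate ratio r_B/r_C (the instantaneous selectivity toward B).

S_{B/C} = r_B/r_C = (k₁·C_A^0.5·C_D)/(k₂·C_A^1.5) = (k₁/k₂)·C_A⁻¹·C_D.
= (0.0466×6.840^0.5×5.620) / (0.319×6.840^1.5) = 0.6849/5.707 = 0.120.
The undesired path is higher order in A, so low C_A (CSTR or dilute feed) favours B.

0.120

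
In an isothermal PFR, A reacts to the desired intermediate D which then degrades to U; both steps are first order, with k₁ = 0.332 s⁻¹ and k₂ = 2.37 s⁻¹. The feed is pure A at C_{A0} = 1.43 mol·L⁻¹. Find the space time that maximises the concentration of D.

For first-order series the maximum of C_D occurs at τ_opt = ln(k₂/k₁)/(k₂−k₁).
= ln(2.37/0.332)/(2.37−0.332) = ln(7.139)/2.038 = 1.966/2.038 = 0.964 s.

0.964 s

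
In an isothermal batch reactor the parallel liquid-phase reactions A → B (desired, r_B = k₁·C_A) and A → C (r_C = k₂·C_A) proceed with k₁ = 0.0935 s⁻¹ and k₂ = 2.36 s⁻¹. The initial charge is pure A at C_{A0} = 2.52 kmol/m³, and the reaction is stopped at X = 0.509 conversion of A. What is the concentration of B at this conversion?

0.0489 kmol/m³

C_A = C_{A0}(1−X) = 1.237 kmol/m³.
Both paths are first order in A, so the instantaneous fraction to B is constant: dC_B/d(−C_A) = k₁/(k₁+k₂) = 0.03811.
C_B = 0.03811·(C_{A0}−C_A) = 0.03811×1.283 = 0.0489 kmol/m³.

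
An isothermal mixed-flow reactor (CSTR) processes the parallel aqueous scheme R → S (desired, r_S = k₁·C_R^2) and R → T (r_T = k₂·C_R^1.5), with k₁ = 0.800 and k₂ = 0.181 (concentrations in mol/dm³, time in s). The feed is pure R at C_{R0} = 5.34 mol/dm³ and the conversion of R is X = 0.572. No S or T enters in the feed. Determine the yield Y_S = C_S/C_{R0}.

Exit C_R = C_{R0}(1−X) = 5.34×0.428 = 2.286 mol/dm³.
Rates in a CSTR are evaluated at the outlet concentration: r_S = 0.800×2.286^2 = 4.179, r_T = 0.181×2.286^1.5 = 0.6254.
Fraction of consumed R going to S: r_S/(r_S+r_T) = 0.8698.
C_S = 0.8698·C_{R0}·X = 0.8698×5.34×0.572 = 2.66 mol/dm³; Y_S = C_S/C_{R0} = 0.498.

0.498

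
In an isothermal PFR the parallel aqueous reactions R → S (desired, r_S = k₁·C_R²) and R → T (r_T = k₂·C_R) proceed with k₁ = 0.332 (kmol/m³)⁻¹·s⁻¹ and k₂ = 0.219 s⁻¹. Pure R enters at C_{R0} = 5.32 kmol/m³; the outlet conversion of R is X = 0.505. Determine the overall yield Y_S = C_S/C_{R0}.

0.431

C_R = C_{R0}(1−X) = 2.633 kmol/m³.
Along a PFR/batch, dC_T/dC_R = −r_T/(r_S+r_T) = −k₂/(k₂+k₁·C_R).
Integrating from C_{R0} to C_R: C_T = (0.219/0.332)·ln[(0.219+0.332·5.32)/(0.219+0.332·2.63)] = 0.6596·ln(1.985/1.093) = 0.3935 kmol/m³.
Then C_S = (C_{R0}−C_R) − C_T = 2.687 − 0.3935 = 2.293 kmol/m³.
Y_S = C_S/C_{R0} = 2.293/5.32 = 0.431.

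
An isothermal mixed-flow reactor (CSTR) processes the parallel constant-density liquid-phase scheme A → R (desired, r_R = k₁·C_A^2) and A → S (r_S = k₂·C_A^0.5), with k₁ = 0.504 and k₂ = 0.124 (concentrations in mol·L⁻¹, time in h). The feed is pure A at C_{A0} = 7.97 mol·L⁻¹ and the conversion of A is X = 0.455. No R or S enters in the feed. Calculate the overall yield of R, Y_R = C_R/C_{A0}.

Exit C_A = C_{A0}(1−X) = 7.97×0.545 = 4.344 mol·L⁻¹.
In a CSTR the entire volume is at exit conditions, so r_R = 0.504×4.344^2 = 9.509 and r_S = 0.124×4.344^0.5 = 0.2584.
Fraction of consumed A going to R: r_R/(r_R+r_S) = 0.9735.
C_R = 0.9735·C_{A0}·X = 0.9735×7.97×0.455 = 3.53 mol·L⁻¹; Y_R = C_R/C_{A0} = 0.443.

0.443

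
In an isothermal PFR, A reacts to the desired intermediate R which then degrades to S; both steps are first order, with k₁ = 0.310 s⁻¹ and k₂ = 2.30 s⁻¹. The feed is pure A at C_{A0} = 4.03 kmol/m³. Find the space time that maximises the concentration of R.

1.01 s

Setting dC_R/dτ = 0 gives τ_opt = ln(k₂/k₁)/(k₂−k₁).
= ln(2.30/0.310)/(2.30−0.310) = ln(7.419)/1.990 = 2.004/1.990 = 1.01 s.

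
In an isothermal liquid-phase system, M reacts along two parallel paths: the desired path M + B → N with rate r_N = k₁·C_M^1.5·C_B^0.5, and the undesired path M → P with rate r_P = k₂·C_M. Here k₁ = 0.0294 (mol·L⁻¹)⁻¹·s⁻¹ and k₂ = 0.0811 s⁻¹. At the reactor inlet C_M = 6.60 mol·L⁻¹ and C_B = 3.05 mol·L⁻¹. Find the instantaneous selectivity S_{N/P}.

1.63

S_{N/P} = r_N/r_P = (k₁·C_M^1.5·C_B^0.5)/(k₂·C_M) = (k₁/k₂)·C_M^0.5·C_B^0.5.
= (0.0294×6.600^1.5×3.050^0.5) / (0.0811×6.600) = 0.8706/0.5353 = 1.63.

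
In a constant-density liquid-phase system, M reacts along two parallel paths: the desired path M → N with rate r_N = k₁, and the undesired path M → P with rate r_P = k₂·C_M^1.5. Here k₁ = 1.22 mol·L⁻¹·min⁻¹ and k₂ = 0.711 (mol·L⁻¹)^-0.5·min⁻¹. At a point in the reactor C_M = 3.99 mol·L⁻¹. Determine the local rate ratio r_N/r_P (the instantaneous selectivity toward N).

S_{N/P} = r_N/r_P = (k₁)/(k₂·C_M^1.5) = (k₁/k₂)·C_M^-1.5.
= (1.22) / (0.711×3.990^1.5) = 1.220/5.667 = 0.215.

0.215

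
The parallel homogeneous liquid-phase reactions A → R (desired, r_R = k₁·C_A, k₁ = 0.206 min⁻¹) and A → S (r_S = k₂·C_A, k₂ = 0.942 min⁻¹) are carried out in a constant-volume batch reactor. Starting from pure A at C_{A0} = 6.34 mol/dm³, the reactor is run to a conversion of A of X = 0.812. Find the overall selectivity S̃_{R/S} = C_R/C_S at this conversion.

C_A = C_{A0}(1−X) = 1.192 mol/dm³.
Both paths are first order in A, so the instantaneous fraction to R is constant: dC_R/d(−C_A) = k₁/(k₁+k₂) = 0.1794.
C_R = 0.1794·(C_{A0}−C_A) = 0.1794×5.148 = 0.924 mol/dm³.
C_S = (C_{A0}−C_A)−C_R = 4.224 mol/dm³; S̃_{R/S} = 0.9238/4.224 = 0.219.

0.219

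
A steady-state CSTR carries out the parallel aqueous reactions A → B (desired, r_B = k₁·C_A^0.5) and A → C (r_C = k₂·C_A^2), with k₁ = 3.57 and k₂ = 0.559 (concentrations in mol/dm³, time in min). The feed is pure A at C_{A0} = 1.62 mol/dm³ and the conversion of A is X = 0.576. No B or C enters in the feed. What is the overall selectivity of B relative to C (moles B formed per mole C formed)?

Exit C_A = C_{A0}(1−X) = 1.62×0.424 = 0.6869 mol/dm³.
A CSTR operates uniformly at the exit composition, giving r_B = 2.959 and r_C = 0.2637 (each k·C_A^n at C_A = 0.6869).
Overall selectivity = C_B/C_C = r_Bτ/(r_Cτ) = r_B/r_C = 11.2.

11.2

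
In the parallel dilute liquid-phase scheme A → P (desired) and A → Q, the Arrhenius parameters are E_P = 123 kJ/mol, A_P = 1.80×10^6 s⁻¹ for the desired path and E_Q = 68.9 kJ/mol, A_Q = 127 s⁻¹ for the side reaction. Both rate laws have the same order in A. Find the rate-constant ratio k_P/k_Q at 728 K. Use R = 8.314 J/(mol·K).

k_P/k_Q = (A_P/A_Q)·exp[−(E_P−E_Q)/(RT)] = (A_P/A_Q)·exp[(E_Q−E_P)/(RT)].
(E_Q−E_P)/(RT) = (68.9−123)×10³/(8.314×728) = -54100/6053 = -8.938.
k_P/k_Q = (1.80×10^6/127)·exp(-8.938) = 14173 × 1.313×10^-4 = 1.86.

1.86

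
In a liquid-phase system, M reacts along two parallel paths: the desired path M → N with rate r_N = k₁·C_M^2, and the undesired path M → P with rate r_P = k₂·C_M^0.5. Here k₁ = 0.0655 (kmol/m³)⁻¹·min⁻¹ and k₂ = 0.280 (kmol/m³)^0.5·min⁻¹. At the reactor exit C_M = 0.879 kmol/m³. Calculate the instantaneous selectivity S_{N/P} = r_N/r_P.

0.193

S_{N/P} = r_N/r_P = (k₁·C_M^2)/(k₂·C_M^0.5) = (k₁/k₂)·C_M^1.5.
= (0.0655×0.8790^2) / (0.280×0.8790^0.5) = 0.05061/0.2625 = 0.193.
Since the desired path is higher order in M, keeping C_M high (PFR or concentrated feed) favours N.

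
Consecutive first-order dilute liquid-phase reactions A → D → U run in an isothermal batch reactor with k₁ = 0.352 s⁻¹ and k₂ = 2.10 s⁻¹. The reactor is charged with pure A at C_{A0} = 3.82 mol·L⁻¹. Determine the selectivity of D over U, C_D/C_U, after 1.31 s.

0.447

The intermediate concentration in a first-order A→B→C sequence is C_D = k₁C_{A0}(e^(−k₁t) − e^(−k₂t))/(k₂−k₁).
e^(−k₁t) = e^(−0.352×1.31) = e^(−0.4611) = 0.6306; e^(−k₂t) = e^(−2.751) = 0.06386.
C_D = 0.352×3.82/(2.10−0.352) × (0.6306−0.06386) = 0.7692×0.5667 = 0.4359 mol·L⁻¹.
C_A = C_{A0}e^(−k₁t) = 2.409 mol·L⁻¹, so C_U = C_{A0}−C_A−C_D = 0.9753 mol·L⁻¹; C_D/C_U = 0.447.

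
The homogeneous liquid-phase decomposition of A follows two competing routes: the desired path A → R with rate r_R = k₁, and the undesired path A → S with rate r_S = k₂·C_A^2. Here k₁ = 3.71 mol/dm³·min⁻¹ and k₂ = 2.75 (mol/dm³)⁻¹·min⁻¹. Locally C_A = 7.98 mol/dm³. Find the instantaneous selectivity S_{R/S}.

0.0212

S_{R/S} = r_R/r_S = (k₁)/(k₂·C_A^2) = (k₁/k₂)·C_A^-2.
= (3.71) / (2.75×7.980^2) = 3.710/175.1 = 0.0212.
The undesired path is higher order in A, so low C_A (CSTR or dilute feed) favours R.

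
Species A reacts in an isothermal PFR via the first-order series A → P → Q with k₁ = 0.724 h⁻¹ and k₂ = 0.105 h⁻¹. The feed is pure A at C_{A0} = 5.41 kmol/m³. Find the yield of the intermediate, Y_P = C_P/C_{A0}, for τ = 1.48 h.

For first-order series with pure A initially, C_P(τ) = k₁C_{A0}/(k₂−k₁)·(e^(−k₁τ) − e^(−k₂τ)).
e^(−k₁τ) = e^(−0.724×1.48) = e^(−1.072) = 0.3425; e^(−k₂τ) = e^(−0.1554) = 0.8561.
C_P = 0.724×5.41/(0.105−0.724) × (0.3425−0.8561) = (-6.328)×(-0.5136) = 3.250 kmol/m³.
Y_P = C_P/C_{A0} = 3.250/5.41 = 0.601.

0.601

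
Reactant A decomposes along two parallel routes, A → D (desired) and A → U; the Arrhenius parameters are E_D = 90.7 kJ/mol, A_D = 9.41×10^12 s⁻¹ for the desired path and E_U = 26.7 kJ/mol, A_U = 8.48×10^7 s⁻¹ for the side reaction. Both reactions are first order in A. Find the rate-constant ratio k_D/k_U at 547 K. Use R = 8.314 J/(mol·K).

k_D/k_U = (A_D/A_U)·exp[−(E_D−E_U)/(RT)] = (A_D/A_U)·exp[(E_U−E_D)/(RT)].
(E_U−E_D)/(RT) = (26.7−90.7)×10³/(8.314×547) = -64000/4548 = -14.07.
k_D/k_U = (9.41×10^12/8.48×10^7)·exp(-14.07) = 1.110×10^5 × 7.731×10^-7 = 0.0858.

0.0858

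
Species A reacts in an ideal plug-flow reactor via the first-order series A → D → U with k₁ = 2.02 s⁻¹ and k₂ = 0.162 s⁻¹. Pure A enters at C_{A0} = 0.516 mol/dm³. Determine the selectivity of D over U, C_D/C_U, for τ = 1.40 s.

5.79

For first-order series with pure A initially, C_D(τ) = k₁C_{A0}/(k₂−k₁)·(e^(−k₁τ) − e^(−k₂τ)).
e^(−k₁τ) = e^(−2.02×1.40) = e^(−2.828) = 0.05913; e^(−k₂τ) = e^(−0.2268) = 0.7971.
C_D = 2.02×0.516/(0.162−2.02) × (0.05913−0.7971) = (-0.5610)×(-0.7379) = 0.4140 mol/dm³.
C_A = C_{A0}e^(−k₁τ) = 0.03051 mol/dm³, so C_U = C_{A0}−C_A−C_D = 0.07151 mol/dm³; C_D/C_U = 5.79.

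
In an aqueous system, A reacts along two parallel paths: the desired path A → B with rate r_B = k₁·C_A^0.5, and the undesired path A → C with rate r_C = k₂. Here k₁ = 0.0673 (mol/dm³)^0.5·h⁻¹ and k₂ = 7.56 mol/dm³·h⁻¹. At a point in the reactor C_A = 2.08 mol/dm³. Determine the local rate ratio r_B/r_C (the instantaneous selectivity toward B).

0.0128

S_{B/C} = r_B/r_C = (k₁·C_A^0.5)/(k₂) = (k₁/k₂)·C_A^0.5.
= (0.0673×2.080^0.5) / (7.56) = 0.09706/7.560 = 0.0128.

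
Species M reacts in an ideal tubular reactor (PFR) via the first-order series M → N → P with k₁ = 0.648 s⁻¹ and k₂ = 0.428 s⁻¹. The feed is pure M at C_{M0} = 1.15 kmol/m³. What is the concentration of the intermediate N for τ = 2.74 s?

0.475 kmol/m³

The intermediate concentration in a first-order A→B→C sequence is C_N = k₁C_{M0}(e^(−k₁τ) − e^(−k₂τ))/(k₂−k₁).
e^(−k₁τ) = e^(−0.648×2.74) = e^(−1.776) = 0.1694; e^(−k₂τ) = e^(−1.173) = 0.3095.
C_N = 0.648×1.15/(0.428−0.648) × (0.1694−0.3095) = (-3.387)×(-0.1401) = 0.4747 kmol/m³.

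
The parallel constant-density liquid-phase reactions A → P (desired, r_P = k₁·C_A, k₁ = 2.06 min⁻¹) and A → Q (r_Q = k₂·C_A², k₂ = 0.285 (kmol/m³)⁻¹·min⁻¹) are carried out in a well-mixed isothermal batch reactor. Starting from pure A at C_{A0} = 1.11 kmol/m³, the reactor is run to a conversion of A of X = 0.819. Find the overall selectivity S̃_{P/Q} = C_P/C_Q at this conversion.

11.2

C_A = C_{A0}(1−X) = 0.2009 kmol/m³.
Along a PFR/batch, dC_P/dC_A = −r_P/(r_P+r_Q) = −k₁/(k₁+k₂·C_A).
Integrating from C_{A0} to C_A: C_P = (2.06/0.285)·ln[(2.06+0.285·1.11)/(2.06+0.285·0.201)] = 7.228·ln(2.376/2.117) = 0.8344 kmol/m³.
C_Q = (C_{A0}−C_A)−C_P = 0.07466 kmol/m³; S̃_{P/Q} = 0.8344/0.07466 = 11.2.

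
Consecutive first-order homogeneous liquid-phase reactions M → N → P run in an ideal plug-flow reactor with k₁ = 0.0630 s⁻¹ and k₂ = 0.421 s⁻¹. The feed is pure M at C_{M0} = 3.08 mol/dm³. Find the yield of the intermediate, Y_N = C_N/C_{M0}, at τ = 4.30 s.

The intermediate concentration in a first-order A→B→C sequence is C_N = k₁C_{M0}(e^(−k₁τ) − e^(−k₂τ))/(k₂−k₁).
e^(−k₁τ) = e^(−0.0630×4.30) = e^(−0.2709) = 0.7627; e^(−k₂τ) = e^(−1.810) = 0.1636.
C_N = 0.0630×3.08/(0.421−0.0630) × (0.7627−0.1636) = 0.5420×0.5991 = 0.3247 mol/dm³.
Y_N = C_N/C_{M0} = 0.3247/3.08 = 0.105.

0.105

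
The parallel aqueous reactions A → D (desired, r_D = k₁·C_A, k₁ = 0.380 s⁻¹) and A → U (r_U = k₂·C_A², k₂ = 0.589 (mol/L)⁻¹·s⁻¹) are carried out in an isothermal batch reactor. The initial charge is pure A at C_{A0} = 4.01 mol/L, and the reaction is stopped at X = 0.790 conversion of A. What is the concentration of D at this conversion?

0.736 mol/L

C_A = C_{A0}(1−X) = 0.8421 mol/L.
Along a PFR/batch, dC_D/dC_A = −r_D/(r_D+r_U) = −k₁/(k₁+k₂·C_A).
Integrating from C_{A0} to C_A: C_D = (0.380/0.589)·ln[(0.380+0.589·4.01)/(0.380+0.589·0.842)] = 0.6452·ln(2.742/0.8760) = 0.7362 mol/L.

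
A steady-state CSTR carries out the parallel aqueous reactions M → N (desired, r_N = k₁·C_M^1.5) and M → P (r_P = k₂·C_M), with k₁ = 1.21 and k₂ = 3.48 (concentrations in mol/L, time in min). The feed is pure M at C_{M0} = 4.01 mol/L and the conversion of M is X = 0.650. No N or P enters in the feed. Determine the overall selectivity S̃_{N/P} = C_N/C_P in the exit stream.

0.412

Exit C_M = C_{M0}(1−X) = 4.01×0.350 = 1.403 mol/L.
In a CSTR the entire volume is at exit conditions, so r_N = 1.21×1.403^1.5 = 2.012 and r_P = 3.48×1.403 = 4.884.
Overall selectivity = C_N/C_P = r_Nτ/(r_Pτ) = r_N/r_P = 0.412.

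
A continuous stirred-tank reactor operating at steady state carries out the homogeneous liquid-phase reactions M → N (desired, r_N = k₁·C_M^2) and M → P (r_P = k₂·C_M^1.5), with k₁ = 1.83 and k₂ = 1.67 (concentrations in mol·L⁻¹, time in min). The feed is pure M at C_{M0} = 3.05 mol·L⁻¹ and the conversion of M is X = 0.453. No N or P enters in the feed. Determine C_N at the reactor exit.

0.810 mol·L⁻¹

Exit C_M = C_{M0}(1−X) = 3.05×0.547 = 1.668 mol·L⁻¹.
A CSTR operates uniformly at the exit composition, giving r_N = 5.094 and r_P = 3.599 (each k·C_M^n at C_M = 1.668).
Fraction of consumed M going to N: r_N/(r_N+r_P) = 0.5860.
C_N = 0.5860·C_{M0}·X = 0.5860×3.05×0.453 = 0.810 mol·L⁻¹.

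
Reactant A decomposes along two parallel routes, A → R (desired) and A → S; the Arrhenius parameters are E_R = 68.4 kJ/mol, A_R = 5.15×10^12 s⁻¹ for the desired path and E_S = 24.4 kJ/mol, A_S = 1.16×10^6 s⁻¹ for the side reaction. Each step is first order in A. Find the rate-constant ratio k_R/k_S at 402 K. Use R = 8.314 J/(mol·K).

8.51

k_R/k_S = (A_R/A_S)·exp[−(E_R−E_S)/(RT)] = (A_R/A_S)·exp[(E_S−E_R)/(RT)].
(E_S−E_R)/(RT) = (24.4−68.4)×10³/(8.314×402) = -44000/3342 = -13.16.
k_R/k_S = (5.15×10^12/1.16×10^6)·exp(-13.16) = 4.440×10^6 × 1.917×10^-6 = 8.51.
Since E_R > E_S, raising the temperature improves selectivity toward R.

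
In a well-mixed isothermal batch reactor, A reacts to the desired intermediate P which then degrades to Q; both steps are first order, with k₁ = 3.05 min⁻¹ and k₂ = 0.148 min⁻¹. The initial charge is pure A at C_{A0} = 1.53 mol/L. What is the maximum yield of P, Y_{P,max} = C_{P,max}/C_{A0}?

0.857

For a first-order series the maximum intermediate yield is C_{P,max}/C_{A0} = (k₁/k₂)^[k₂/(k₂−k₁)].
= (3.05/0.148)^(0.148/(0.148−3.05)) = (20.61)^(-0.05100) = 0.8570.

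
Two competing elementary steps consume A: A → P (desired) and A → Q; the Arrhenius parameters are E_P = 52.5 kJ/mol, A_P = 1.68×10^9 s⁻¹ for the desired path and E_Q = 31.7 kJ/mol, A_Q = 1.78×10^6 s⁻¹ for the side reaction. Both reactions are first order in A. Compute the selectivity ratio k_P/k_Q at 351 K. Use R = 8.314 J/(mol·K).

k_P/k_Q = (A_P/A_Q)·exp[−(E_P−E_Q)/(RT)] = (A_P/A_Q)·exp[(E_Q−E_P)/(RT)].
(E_Q−E_P)/(RT) = (31.7−52.5)×10³/(8.314×351) = -20800/2918 = -7.128.
k_P/k_Q = (1.68×10^9/1.78×10^6)·exp(-7.128) = 943.8 × 8.026×10^-4 = 0.758.
Since E_P > E_Q, raising the temperature improves selectivity toward P.

0.758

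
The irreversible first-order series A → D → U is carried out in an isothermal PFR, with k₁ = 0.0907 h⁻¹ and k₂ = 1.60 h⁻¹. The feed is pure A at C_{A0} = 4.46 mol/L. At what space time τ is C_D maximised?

1.90 h

For first-order series the maximum of C_D occurs at τ_opt = ln(k₂/k₁)/(k₂−k₁).
= ln(1.60/0.0907)/(1.60−0.0907) = ln(17.64)/1.509 = 2.870/1.509 = 1.90 h.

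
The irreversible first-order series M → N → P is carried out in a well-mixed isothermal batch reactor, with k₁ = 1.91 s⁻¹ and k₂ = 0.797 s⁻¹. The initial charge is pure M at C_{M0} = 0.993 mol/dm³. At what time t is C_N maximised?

For first-order series the maximum of C_N occurs at t_opt = ln(k₂/k₁)/(k₂−k₁).
= ln(0.797/1.91)/(0.797−1.91) = ln(0.4173)/-1.113 = -0.8740/-1.113 = 0.785 s.

0.785 s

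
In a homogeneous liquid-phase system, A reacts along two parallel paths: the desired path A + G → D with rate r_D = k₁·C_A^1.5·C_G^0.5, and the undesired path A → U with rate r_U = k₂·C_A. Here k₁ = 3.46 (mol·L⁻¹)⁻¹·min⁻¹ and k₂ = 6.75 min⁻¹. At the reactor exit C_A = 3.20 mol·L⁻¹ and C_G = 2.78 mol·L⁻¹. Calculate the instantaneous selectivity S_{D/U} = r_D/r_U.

1.53

S_{D/U} = r_D/r_U = (k₁·C_A^1.5·C_G^0.5)/(k₂·C_A) = (k₁/k₂)·C_A^0.5·C_G^0.5.
= (3.46×3.200^1.5×2.780^0.5) / (6.75×3.200) = 33.02/21.60 = 1.53.
Since the desired path is higher order in A, keeping C_A high (PFR or concentrated feed) favours D.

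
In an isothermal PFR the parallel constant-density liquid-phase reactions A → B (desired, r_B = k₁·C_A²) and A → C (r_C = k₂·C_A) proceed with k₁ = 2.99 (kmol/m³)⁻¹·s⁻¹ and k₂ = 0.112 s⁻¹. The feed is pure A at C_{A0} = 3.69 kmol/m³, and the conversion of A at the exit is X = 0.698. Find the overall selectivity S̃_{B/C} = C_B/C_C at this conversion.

57.6

C_A = C_{A0}(1−X) = 1.114 kmol/m³.
Along a PFR/batch, dC_C/dC_A = −r_C/(r_B+r_C) = −k₂/(k₂+k₁·C_A).
Integrating from C_{A0} to C_A: C_C = (0.112/2.99)·ln[(0.112+2.99·3.69)/(0.112+2.99·1.11)] = 0.03746·ln(11.15/3.444) = 0.04399 kmol/m³.
Then C_B = (C_{A0}−C_A) − C_C = 2.576 − 0.04399 = 2.532 kmol/m³.
S̃_{B/C} = C_B/C_C = 2.532/0.04399 = 57.6.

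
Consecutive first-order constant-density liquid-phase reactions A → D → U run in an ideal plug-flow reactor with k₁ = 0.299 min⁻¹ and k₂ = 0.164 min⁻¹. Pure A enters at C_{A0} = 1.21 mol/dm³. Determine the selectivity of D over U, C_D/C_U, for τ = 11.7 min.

For first-order series with pure A initially, C_D(τ) = k₁C_{A0}/(k₂−k₁)·(e^(−k₁τ) − e^(−k₂τ)).
e^(−k₁τ) = e^(−0.299×11.7) = e^(−3.498) = 0.03025; e^(−k₂τ) = e^(−1.919) = 0.1468.
C_D = 0.299×1.21/(0.164−0.299) × (0.03025−0.1468) = (-2.680)×(-0.1165) = 0.3123 mol/dm³.
C_A = C_{A0}e^(−k₁τ) = 0.03660 mol/dm³, so C_U = C_{A0}−C_A−C_D = 0.8611 mol/dm³; C_D/C_U = 0.363.

0.363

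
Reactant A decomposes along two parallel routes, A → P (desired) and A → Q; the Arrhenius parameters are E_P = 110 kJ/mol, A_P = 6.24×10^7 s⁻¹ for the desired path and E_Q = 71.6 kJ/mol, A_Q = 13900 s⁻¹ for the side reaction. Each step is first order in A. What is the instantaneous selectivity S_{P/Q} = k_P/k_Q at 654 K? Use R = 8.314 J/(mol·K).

With equal orders, S_{P/Q} = k_P/k_Q = (A_P/A_Q)·exp[(E_Q−E_P)/(RT)].
(E_Q−E_P)/(RT) = (71.6−110)×10³/(8.314×654) = -38400/5437 = -7.062.
k_P/k_Q = (6.24×10^7/13900)·exp(-7.062) = 4489 × 8.568×10^-4 = 3.85.

3.85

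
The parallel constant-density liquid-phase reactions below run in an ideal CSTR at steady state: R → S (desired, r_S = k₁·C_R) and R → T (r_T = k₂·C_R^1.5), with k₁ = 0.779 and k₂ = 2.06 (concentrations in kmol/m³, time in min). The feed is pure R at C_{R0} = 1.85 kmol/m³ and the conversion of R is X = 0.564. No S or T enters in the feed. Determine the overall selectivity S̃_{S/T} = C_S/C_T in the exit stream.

0.421

Exit C_R = C_{R0}(1−X) = 1.85×0.436 = 0.8066 kmol/m³.
Rates in a CSTR are evaluated at the outlet concentration: r_S = 0.779×0.8066 = 0.6283, r_T = 2.06×0.8066^1.5 = 1.492.
Overall selectivity = C_S/C_T = r_Sτ/(r_Tτ) = r_S/r_T = 0.421.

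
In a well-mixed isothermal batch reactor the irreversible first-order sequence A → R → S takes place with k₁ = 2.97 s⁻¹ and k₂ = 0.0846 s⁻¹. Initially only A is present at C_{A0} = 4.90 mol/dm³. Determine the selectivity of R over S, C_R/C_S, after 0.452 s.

42.6

Solving the coupled first-order balances gives C_R(t) = [k₁/(k₂−k₁)]·C_{A0}·(e^(−k₁t) − e^(−k₂t)).
e^(−k₁t) = e^(−2.97×0.452) = e^(−1.342) = 0.2612; e^(−k₂t) = e^(−0.03824) = 0.9625.
C_R = 2.97×4.90/(0.0846−2.97) × (0.2612−0.9625) = (-5.044)×(-0.7013) = 3.537 mol/dm³.
C_A = C_{A0}e^(−k₁t) = 1.280 mol/dm³, so C_S = C_{A0}−C_A−C_R = 0.08308 mol/dm³; C_R/C_S = 42.6.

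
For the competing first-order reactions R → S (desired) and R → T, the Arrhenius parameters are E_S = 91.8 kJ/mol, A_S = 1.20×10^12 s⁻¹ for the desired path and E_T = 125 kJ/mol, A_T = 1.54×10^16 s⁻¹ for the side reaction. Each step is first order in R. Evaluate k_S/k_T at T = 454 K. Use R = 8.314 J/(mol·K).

With equal orders, S_{S/T} = k_S/k_T = (A_S/A_T)·exp[(E_T−E_S)/(RT)].
(E_T−E_S)/(RT) = (125−91.8)×10³/(8.314×454) = 33200/3775 = 8.796.
k_S/k_T = (1.20×10^12/1.54×10^16)·exp(8.796) = 7.792×10^-5 × 6606 = 0.515.

0.515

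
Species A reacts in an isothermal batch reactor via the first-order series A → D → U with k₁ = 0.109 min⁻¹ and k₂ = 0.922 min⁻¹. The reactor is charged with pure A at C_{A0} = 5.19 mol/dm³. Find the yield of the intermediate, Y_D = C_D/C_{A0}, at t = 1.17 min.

0.0724

The intermediate concentration in a first-order A→B→C sequence is C_D = k₁C_{A0}(e^(−k₁t) − e^(−k₂t))/(k₂−k₁).
e^(−k₁t) = e^(−0.109×1.17) = e^(−0.1275) = 0.8803; e^(−k₂t) = e^(−1.079) = 0.3400.
C_D = 0.109×5.19/(0.922−0.109) × (0.8803−0.3400) = 0.6958×0.5402 = 0.3759 mol/dm³.
Y_D = C_D/C_{A0} = 0.3759/5.19 = 0.0724.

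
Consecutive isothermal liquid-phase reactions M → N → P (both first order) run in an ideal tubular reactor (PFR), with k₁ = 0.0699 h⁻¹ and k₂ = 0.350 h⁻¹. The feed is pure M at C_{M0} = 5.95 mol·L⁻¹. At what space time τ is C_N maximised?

5.75 h

The intermediate peaks when r₁ = r₂, i.e. k₁e^(−k₁τ) = k₂e^(−k₂τ), giving τ_opt = ln(k₂/k₁)/(k₂−k₁).
= ln(0.350/0.0699)/(0.350−0.0699) = ln(5.007)/0.2801 = 1.611/0.2801 = 5.75 h.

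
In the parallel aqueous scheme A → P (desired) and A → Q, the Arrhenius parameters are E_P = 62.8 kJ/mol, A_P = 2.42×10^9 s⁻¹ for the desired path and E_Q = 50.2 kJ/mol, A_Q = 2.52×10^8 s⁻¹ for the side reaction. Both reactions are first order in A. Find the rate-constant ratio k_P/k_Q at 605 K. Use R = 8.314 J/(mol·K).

With equal orders, S_{P/Q} = k_P/k_Q = (A_P/A_Q)·exp[(E_Q−E_P)/(RT)].
(E_Q−E_P)/(RT) = (50.2−62.8)×10³/(8.314×605) = -12600/5030 = -2.505.
k_P/k_Q = (2.42×10^9/2.52×10^8)·exp(-2.505) = 9.603 × 0.08168 = 0.784.
Since E_P > E_Q, raising the temperature improves selectivity toward P.

0.784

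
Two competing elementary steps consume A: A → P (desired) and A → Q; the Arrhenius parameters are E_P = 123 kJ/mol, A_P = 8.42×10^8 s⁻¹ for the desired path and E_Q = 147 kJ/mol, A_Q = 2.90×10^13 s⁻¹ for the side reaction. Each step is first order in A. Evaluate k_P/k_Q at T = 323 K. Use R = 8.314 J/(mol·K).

0.221

Since both paths have the same order in A, the concentration cancels and S_{P/Q} = k_P/k_Q = (A_P/A_Q)·exp[(E_Q−E_P)/(RT)].
(E_Q−E_P)/(RT) = (147−123)×10³/(8.314×323) = 24000/2685 = 8.937.
k_P/k_Q = (8.42×10^8/2.90×10^13)·exp(8.937) = 2.903×10^-5 × 7609 = 0.221.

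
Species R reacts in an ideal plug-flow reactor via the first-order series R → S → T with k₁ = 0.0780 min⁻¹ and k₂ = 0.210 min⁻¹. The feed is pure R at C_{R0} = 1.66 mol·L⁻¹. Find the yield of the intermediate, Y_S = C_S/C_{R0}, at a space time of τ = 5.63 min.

0.200

Solving the coupled first-order balances gives C_S(τ) = [k₁/(k₂−k₁)]·C_{R0}·(e^(−k₁τ) − e^(−k₂τ)).
e^(−k₁τ) = e^(−0.0780×5.63) = e^(−0.4391) = 0.6446; e^(−k₂τ) = e^(−1.182) = 0.3066.
C_S = 0.0780×1.66/(0.210−0.0780) × (0.6446−0.3066) = 0.9809×0.3380 = 0.3316 mol·L⁻¹.
Y_S = C_S/C_{R0} = 0.3316/1.66 = 0.200.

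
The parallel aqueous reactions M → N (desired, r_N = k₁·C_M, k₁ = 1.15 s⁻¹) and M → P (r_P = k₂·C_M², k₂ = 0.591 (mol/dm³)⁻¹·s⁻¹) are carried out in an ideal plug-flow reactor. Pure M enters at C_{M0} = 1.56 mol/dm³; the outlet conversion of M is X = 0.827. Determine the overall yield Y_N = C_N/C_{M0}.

C_M = C_{M0}(1−X) = 0.2699 mol/dm³.
Along a PFR/batch, dC_N/dC_M = −r_N/(r_N+r_P) = −k₁/(k₁+k₂·C_M).
Integrating from C_{M0} to C_M: C_N = (1.15/0.591)·ln[(1.15+0.591·1.56)/(1.15+0.591·0.270)] = 1.946·ln(2.072/1.309) = 0.8929 mol/dm³.
Y_N = C_N/C_{M0} = 0.8929/1.56 = 0.572.

0.572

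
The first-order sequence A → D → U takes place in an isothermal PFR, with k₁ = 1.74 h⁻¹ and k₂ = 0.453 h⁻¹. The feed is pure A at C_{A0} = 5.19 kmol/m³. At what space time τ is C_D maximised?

1.05 h

Setting dC_D/dτ = 0 gives τ_opt = ln(k₂/k₁)/(k₂−k₁).
= ln(0.453/1.74)/(0.453−1.74) = ln(0.2603)/-1.287 = -1.346/-1.287 = 1.05 h.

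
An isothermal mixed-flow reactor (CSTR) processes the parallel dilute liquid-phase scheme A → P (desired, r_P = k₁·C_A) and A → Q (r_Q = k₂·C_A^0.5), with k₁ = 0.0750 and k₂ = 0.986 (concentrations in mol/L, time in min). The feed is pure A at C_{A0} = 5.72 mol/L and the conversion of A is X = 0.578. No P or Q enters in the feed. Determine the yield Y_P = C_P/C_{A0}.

0.0611

Exit C_A = C_{A0}(1−X) = 5.72×0.422 = 2.414 mol/L.
In a CSTR the entire volume is at exit conditions, so r_P = 0.0750×2.414 = 0.1810 and r_Q = 0.986×2.414^0.5 = 1.532.
Fraction of consumed A going to P: r_P/(r_P+r_Q) = 0.1057.
C_P = 0.1057·C_{A0}·X = 0.1057×5.72×0.578 = 0.349 mol/L; Y_P = C_P/C_{A0} = 0.0611.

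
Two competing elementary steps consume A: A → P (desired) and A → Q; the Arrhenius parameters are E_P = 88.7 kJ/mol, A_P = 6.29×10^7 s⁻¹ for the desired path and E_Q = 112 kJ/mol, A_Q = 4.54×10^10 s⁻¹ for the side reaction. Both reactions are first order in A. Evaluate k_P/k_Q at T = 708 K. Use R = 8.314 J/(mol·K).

0.0726

Since both paths have the same order in A, the concentration cancels and S_{P/Q} = k_P/k_Q = (A_P/A_Q)·exp[(E_Q−E_P)/(RT)].
(E_Q−E_P)/(RT) = (112−88.7)×10³/(8.314×708) = 23300/5886 = 3.958.
k_P/k_Q = (6.29×10^7/4.54×10^10)·exp(3.958) = 0.001385 × 52.37 = 0.0726.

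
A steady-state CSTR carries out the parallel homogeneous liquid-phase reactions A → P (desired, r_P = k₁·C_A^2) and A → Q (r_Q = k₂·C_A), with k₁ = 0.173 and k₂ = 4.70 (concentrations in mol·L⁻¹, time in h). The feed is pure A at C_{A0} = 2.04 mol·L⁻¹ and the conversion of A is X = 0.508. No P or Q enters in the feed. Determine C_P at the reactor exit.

0.0369 mol·L⁻¹

Exit C_A = C_{A0}(1−X) = 2.04×0.492 = 1.004 mol·L⁻¹.
Rates in a CSTR are evaluated at the outlet concentration: r_P = 0.173×1.004^2 = 0.1743, r_Q = 4.70×1.004 = 4.717.
Fraction of consumed A going to P: r_P/(r_P+r_Q) = 0.03563.
C_P = 0.03563·C_{A0}·X = 0.03563×2.04×0.508 = 0.0369 mol·L⁻¹.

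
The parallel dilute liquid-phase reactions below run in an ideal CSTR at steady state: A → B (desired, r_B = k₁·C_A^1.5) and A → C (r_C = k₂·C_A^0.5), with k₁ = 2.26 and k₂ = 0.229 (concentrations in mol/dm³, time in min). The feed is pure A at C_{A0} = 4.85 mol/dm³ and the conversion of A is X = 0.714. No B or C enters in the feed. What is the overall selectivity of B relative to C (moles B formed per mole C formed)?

13.7

Exit C_A = C_{A0}(1−X) = 4.85×0.286 = 1.387 mol/dm³.
In a CSTR the entire volume is at exit conditions, so r_B = 2.26×1.387^1.5 = 3.692 and r_C = 0.229×1.387^0.5 = 0.2697.
Overall selectivity = C_B/C_C = r_Bτ/(r_Cτ) = r_B/r_C = 13.7.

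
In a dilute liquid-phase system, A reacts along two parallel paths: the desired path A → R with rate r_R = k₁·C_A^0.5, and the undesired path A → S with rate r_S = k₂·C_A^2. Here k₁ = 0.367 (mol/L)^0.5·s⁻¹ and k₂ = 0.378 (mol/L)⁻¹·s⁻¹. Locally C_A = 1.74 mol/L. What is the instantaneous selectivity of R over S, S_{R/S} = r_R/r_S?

0.423

S_{R/S} = r_R/r_S = (k₁·C_A^0.5)/(k₂·C_A^2) = (k₁/k₂)·C_A^-1.5.
= (0.367×1.740^0.5) / (0.378×1.740^2) = 0.4841/1.144 = 0.423.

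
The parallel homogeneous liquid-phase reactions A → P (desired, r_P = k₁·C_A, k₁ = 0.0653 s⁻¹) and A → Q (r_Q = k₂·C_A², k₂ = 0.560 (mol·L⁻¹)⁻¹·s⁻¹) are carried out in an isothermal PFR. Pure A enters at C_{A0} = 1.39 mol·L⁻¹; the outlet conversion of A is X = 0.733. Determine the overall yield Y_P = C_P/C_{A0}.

0.0946

C_A = C_{A0}(1−X) = 0.3711 mol·L⁻¹.
Along a PFR/batch, dC_P/dC_A = −r_P/(r_P+r_Q) = −k₁/(k₁+k₂·C_A).
Integrating from C_{A0} to C_A: C_P = (0.0653/0.560)·ln[(0.0653+0.560·1.39)/(0.0653+0.560·0.371)] = 0.1166·ln(0.8437/0.2731) = 0.1315 mol·L⁻¹.
Y_P = C_P/C_{A0} = 0.1315/1.39 = 0.0946.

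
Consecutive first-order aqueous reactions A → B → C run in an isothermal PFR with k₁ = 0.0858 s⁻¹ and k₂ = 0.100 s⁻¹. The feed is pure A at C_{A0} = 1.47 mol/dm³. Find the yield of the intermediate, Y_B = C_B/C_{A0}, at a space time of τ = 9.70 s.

0.338

Solving the coupled first-order balances gives C_B(τ) = [k₁/(k₂−k₁)]·C_{A0}·(e^(−k₁τ) − e^(−k₂τ)).
e^(−k₁τ) = e^(−0.0858×9.70) = e^(−0.8323) = 0.4351; e^(−k₂τ) = e^(−0.9700) = 0.3791.
C_B = 0.0858×1.47/(0.100−0.0858) × (0.4351−0.3791) = 8.882×0.05598 = 0.4972 mol/dm³.
Y_B = C_B/C_{A0} = 0.4972/1.47 = 0.338.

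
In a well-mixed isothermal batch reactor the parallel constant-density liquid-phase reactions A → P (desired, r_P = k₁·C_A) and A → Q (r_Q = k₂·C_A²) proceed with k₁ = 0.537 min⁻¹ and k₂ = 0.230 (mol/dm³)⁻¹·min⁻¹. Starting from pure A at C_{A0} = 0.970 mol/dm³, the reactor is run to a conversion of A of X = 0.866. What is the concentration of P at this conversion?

C_A = C_{A0}(1−X) = 0.1300 mol/dm³.
Along a PFR/batch, dC_P/dC_A = −r_P/(r_P+r_Q) = −k₁/(k₁+k₂·C_A).
Integrating from C_{A0} to C_A: C_P = (0.537/0.230)·ln[(0.537+0.230·0.970)/(0.537+0.230·0.130)] = 2.335·ln(0.7601/0.5669) = 0.6847 mol/dm³.

0.685 mol/dm³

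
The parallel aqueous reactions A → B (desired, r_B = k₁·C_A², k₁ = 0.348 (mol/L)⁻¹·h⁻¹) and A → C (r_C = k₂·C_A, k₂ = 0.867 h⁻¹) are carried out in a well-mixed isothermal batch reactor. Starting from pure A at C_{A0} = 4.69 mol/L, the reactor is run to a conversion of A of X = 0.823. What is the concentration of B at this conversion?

1.94 mol/L

C_A = C_{A0}(1−X) = 0.8301 mol/L.
Along a PFR/batch, dC_C/dC_A = −r_C/(r_B+r_C) = −k₂/(k₂+k₁·C_A).
Integrating from C_{A0} to C_A: C_C = (0.867/0.348)·ln[(0.867+0.348·4.69)/(0.867+0.348·0.830)] = 2.491·ln(2.499/1.156) = 1.921 mol/L.
Then C_B = (C_{A0}−C_A) − C_C = 3.860 − 1.921 = 1.939 mol/L.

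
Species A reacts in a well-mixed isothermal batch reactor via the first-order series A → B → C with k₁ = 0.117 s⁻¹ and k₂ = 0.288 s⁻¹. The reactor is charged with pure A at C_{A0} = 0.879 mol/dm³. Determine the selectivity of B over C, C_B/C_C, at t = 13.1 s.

Solving the coupled first-order balances gives C_B(t) = [k₁/(k₂−k₁)]·C_{A0}·(e^(−k₁t) − e^(−k₂t)).
e^(−k₁t) = e^(−0.117×13.1) = e^(−1.533) = 0.2160; e^(−k₂t) = e^(−3.773) = 0.02299.
C_B = 0.117×0.879/(0.288−0.117) × (0.2160−0.02299) = 0.6014×0.1930 = 0.1161 mol/dm³.
C_A = C_{A0}e^(−k₁t) = 0.1898 mol/dm³, so C_C = C_{A0}−C_A−C_B = 0.5731 mol/dm³; C_B/C_C = 0.202.

0.202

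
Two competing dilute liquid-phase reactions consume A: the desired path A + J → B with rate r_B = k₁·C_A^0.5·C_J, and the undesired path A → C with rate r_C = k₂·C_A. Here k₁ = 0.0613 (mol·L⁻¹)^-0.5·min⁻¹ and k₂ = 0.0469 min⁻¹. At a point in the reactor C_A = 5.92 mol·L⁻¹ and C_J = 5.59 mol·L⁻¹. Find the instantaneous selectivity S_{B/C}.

3.00

S_{B/C} = r_B/r_C = (k₁·C_A^0.5·C_J)/(k₂·C_A) = (k₁/k₂)·C_A^-0.5·C_J.
= (0.0613×5.920^0.5×5.590) / (0.0469×5.920) = 0.8337/0.2776 = 3.00.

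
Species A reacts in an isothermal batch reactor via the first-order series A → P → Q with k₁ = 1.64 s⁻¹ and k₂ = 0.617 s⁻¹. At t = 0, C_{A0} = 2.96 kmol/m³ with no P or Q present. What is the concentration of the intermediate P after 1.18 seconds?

Solving the coupled first-order balances gives C_P(t) = [k₁/(k₂−k₁)]·C_{A0}·(e^(−k₁t) − e^(−k₂t)).
e^(−k₁t) = e^(−1.64×1.18) = e^(−1.935) = 0.1444; e^(−k₂t) = e^(−0.7281) = 0.4828.
C_P = 1.64×2.96/(0.617−1.64) × (0.1444−0.4828) = (-4.745)×(-0.3384) = 1.606 kmol/m³.

1.61 kmol/m³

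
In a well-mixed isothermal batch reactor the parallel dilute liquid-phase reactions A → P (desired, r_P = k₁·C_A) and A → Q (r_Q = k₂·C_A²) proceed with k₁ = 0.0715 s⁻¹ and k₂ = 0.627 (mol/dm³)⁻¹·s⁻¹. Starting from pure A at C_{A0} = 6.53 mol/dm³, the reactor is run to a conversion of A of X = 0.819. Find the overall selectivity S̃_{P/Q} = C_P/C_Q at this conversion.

0.0361

C_A = C_{A0}(1−X) = 1.182 mol/dm³.
Along a PFR/batch, dC_P/dC_A = −r_P/(r_P+r_Q) = −k₁/(k₁+k₂·C_A).
Integrating from C_{A0} to C_A: C_P = (0.0715/0.627)·ln[(0.0715+0.627·6.53)/(0.0715+0.627·1.18)] = 0.1140·ln(4.166/0.8126) = 0.1864 mol/dm³.
C_Q = (C_{A0}−C_A)−C_P = 5.162 mol/dm³; S̃_{P/Q} = 0.1864/5.162 = 0.0361.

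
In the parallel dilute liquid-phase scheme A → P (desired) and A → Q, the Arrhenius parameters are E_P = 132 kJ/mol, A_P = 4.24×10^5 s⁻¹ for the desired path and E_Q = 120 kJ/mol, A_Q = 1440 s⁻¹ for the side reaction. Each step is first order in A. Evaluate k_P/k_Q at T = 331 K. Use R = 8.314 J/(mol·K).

Since both paths have the same order in A, the concentration cancels and S_{P/Q} = k_P/k_Q = (A_P/A_Q)·exp[(E_Q−E_P)/(RT)].
(E_Q−E_P)/(RT) = (120−132)×10³/(8.314×331) = -12000/2752 = -4.361.
k_P/k_Q = (4.24×10^5/1440)·exp(-4.361) = 294.4 × 0.01277 = 3.76.

3.76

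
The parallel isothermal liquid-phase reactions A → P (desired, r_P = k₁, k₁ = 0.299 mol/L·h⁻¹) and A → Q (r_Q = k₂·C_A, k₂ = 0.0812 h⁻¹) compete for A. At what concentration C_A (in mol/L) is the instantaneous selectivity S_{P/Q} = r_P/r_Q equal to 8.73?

0.422 mol/L

S_{P/Q} = (k₁/k₂)·C_A⁻¹ ⇒ C_A = (S·k₂/k₁)^(-1).
= (8.73×0.0812/0.299)^(-1) = (2.371)^(-1) = 0.422 mol/L.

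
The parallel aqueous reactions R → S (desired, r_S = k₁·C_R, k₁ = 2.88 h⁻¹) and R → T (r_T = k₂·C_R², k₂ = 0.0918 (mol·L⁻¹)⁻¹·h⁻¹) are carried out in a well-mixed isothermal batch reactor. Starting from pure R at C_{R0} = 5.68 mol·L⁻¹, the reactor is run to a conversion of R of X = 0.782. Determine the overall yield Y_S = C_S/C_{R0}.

C_R = C_{R0}(1−X) = 1.238 mol·L⁻¹.
Along a PFR/batch, dC_S/dC_R = −r_S/(r_S+r_T) = −k₁/(k₁+k₂·C_R).
Integrating from C_{R0} to C_R: C_S = (2.88/0.0918)·ln[(2.88+0.0918·5.68)/(2.88+0.0918·1.24)] = 31.37·ln(3.401/2.994) = 4.006 mol·L⁻¹.
Y_S = C_S/C_{R0} = 4.006/5.68 = 0.705.

0.705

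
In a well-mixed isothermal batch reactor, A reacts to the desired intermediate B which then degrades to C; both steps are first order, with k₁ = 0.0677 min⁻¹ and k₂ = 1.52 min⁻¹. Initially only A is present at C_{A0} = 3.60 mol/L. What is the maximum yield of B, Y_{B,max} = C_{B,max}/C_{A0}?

0.0385

At the optimum, C_{B,max}/C_{A0} = (k₁/k₂)^[k₂/(k₂−k₁)].
= (0.0677/1.52)^(1.52/(1.52−0.0677)) = (0.04454)^(1.047) = 0.03853.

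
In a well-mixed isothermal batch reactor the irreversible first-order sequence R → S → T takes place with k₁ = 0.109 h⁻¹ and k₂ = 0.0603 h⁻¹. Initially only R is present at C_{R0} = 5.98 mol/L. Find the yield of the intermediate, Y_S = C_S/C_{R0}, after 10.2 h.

Solving the coupled first-order balances gives C_S(t) = [k₁/(k₂−k₁)]·C_{R0}·(e^(−k₁t) − e^(−k₂t)).
e^(−k₁t) = e^(−0.109×10.2) = e^(−1.112) = 0.3290; e^(−k₂t) = e^(−0.6151) = 0.5406.
C_S = 0.109×5.98/(0.0603−0.109) × (0.3290−0.5406) = (-13.38)×(-0.2116) = 2.833 mol/L.
Y_S = C_S/C_{R0} = 2.833/5.98 = 0.474.

0.474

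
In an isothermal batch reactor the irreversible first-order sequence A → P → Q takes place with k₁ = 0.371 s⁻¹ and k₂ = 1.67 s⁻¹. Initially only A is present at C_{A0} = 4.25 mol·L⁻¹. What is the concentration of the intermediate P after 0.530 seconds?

Solving the coupled first-order balances gives C_P(t) = [k₁/(k₂−k₁)]·C_{A0}·(e^(−k₁t) − e^(−k₂t)).
e^(−k₁t) = e^(−0.371×0.530) = e^(−0.1966) = 0.8215; e^(−k₂t) = e^(−0.8851) = 0.4127.
C_P = 0.371×4.25/(1.67−0.371) × (0.8215−0.4127) = 1.214×0.4088 = 0.4962 mol·L⁻¹.

0.496 mol·L⁻¹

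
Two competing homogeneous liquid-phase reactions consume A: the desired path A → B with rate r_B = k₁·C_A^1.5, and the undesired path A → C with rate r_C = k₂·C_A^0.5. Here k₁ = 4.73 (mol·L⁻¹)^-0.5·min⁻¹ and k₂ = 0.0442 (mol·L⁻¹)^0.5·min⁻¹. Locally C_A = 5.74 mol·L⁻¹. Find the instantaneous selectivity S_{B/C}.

S_{B/C} = r_B/r_C = (k₁·C_A^1.5)/(k₂·C_A^0.5) = (k₁/k₂)·C_A.
= (4.73×5.740^1.5) / (0.0442×5.740^0.5) = 65.05/0.1059 = 614.

614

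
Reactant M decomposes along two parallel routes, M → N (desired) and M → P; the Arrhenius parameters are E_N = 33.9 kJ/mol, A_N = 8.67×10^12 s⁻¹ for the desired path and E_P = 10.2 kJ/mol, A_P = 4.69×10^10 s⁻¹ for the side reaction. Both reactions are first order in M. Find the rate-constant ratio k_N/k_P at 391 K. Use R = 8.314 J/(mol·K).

0.126

Since both paths have the same order in M, the concentration cancels and S_{N/P} = k_N/k_P = (A_N/A_P)·exp[(E_P−E_N)/(RT)].
(E_P−E_N)/(RT) = (10.2−33.9)×10³/(8.314×391) = -23700/3251 = -7.291.
k_N/k_P = (8.67×10^12/4.69×10^10)·exp(-7.291) = 184.9 × 6.819×10^-4 = 0.126.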